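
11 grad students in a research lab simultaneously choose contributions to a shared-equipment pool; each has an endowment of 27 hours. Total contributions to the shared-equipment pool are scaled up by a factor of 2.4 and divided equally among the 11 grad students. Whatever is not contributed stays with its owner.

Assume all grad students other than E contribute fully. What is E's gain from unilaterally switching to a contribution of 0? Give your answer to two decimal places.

21.11 hours

Switching from a contribution of 27 to 0 lets E keep an extra 27 hours, but lowers the shared-equipment pool by 27, which costs E their own share of that drop: 2.4/11 × 27 = 5.89.
Net gain = 27 − 5.89 = 21.11. The private return per contributed unit (0.2182) is below 1, so free-riding is indeed the best response regardless of what the others do.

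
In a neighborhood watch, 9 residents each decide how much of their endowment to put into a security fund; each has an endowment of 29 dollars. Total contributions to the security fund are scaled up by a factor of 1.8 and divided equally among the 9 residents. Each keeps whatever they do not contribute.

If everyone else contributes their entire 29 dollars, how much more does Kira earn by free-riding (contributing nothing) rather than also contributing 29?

23.20 dollars

Switching from a contribution of 29 to 0 lets Kira keep an extra 29 dollars, but lowers the security fund by 29, which costs Kira their own share of that drop: 1.8/9 × 29 = 5.80.
Net gain = 29 − 5.80 = 23.20. The private return per contributed unit (0.2000) is below 1, so free-riding is indeed the best response regardless of what the others do.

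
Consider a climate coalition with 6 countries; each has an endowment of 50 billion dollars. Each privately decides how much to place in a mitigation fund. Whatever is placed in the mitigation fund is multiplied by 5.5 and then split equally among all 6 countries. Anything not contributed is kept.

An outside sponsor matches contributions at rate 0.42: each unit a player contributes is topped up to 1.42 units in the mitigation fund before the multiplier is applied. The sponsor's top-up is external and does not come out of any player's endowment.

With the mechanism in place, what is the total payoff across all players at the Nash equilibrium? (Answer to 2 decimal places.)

Under the mechanism each unit contributed yields 5.5 × 1.42 / 6 = 1.3017 back to its contributor per unit of net cost, which exceeds 1, making full contribution the dominant choice for everyone.
At the Nash equilibrium everyone contributes 50. Group total payoff = 5.5 × 1.42 × 300 = 2343.00.

2343.00 billion dollars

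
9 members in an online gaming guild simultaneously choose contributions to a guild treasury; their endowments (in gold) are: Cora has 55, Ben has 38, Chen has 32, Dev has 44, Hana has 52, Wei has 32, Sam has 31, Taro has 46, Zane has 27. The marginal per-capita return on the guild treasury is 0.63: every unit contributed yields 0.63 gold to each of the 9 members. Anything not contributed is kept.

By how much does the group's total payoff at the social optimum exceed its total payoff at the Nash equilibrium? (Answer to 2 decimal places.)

1667.19 gold

The private return per contributed unit is 0.63 < 1 for everyone, so the Nash equilibrium is zero contribution and the group total is Σ E_j = 55 + 38 + 32 + 44 + 52 + 32 + 31 + 46 + 27 = 357.
Each contributed unit returns 5.670 to the group, so the social optimum is full contribution by everyone: group total = 5.670 × 357 = 2024.19.
Efficiency loss = (5.670 − 1) × 357 = 1667.19.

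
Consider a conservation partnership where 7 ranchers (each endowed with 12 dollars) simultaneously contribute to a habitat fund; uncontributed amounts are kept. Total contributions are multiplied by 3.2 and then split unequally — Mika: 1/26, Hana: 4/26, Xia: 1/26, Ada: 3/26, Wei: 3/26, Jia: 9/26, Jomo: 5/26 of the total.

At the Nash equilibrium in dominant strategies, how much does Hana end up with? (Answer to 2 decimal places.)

17.91 dollars

Each unit j contributes comes back to j as 3.2 × (j's share), so j prefers to contribute only if that share exceeds 1/3.2 = 0.3125; otherwise keeping the unit dominates.
Jia alone (share 9/26) is above the threshold, contributing 12; the remaining 6 contribute 0. Total contributed: 12.
Hana keeps 12 and receives 3.2 × 12 × 4/26 = 5.91 from the habitat fund, for a payoff of 17.91.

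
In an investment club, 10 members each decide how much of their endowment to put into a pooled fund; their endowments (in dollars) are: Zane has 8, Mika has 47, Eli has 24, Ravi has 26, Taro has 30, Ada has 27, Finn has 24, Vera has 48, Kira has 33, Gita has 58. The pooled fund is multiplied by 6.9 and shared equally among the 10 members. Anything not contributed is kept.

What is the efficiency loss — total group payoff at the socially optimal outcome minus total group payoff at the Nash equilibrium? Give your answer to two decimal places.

1917.50 dollars

The private return per contributed unit is 6.9/10 = 0.6900 < 1 for every player regardless of endowment, so the Nash equilibrium is zero contribution and the group total is Σ E_j = 8 + 47 + 24 + 26 + 30 + 27 + 24 + 48 + 33 + 58 = 325.
Each contributed unit returns 6.900 to the group, so the social optimum is full contribution by everyone: group total = 6.900 × 325 = 2242.50.
Efficiency loss = (6.900 − 1) × 325 = 1917.50.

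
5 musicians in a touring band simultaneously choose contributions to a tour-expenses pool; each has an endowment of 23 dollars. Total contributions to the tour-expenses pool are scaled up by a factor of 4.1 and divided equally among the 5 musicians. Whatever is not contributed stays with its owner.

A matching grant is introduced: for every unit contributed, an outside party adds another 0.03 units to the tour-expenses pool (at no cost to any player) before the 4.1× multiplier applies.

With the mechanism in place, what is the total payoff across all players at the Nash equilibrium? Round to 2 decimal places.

Even with the mechanism, each unit contributed returns only 4.1 × 1.03 / 5 = 0.8446 per unit of net cost, so contributing nothing is still dominant.
Everyone keeps their endowment and the group total is 5 × 23 = 115.

115.00 dollars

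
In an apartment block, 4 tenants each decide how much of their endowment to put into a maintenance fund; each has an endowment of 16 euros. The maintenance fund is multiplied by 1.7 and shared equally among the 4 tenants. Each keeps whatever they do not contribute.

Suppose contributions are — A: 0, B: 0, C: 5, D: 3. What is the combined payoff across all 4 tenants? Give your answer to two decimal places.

69.60 euros

Total contributed: 0 + 0 + 5 + 3 = 8; total kept: 4 × 16 − 8 = 56.
The maintenance fund pays out 1.7 × 8 = 13.60 in aggregate.
Group total = 56 + 13.60 = 69.60.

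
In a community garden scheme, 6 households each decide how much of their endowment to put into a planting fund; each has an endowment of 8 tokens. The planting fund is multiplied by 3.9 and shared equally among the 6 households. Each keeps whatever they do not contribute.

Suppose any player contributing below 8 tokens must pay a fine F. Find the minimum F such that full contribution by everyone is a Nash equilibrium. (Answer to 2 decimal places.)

2.80 tokens

Given the others contribute fully, the best deviation is to contribute 0 (any partial contribution still incurs the fine and gives up units whose private return 0.6500 is below 1).
Deviating from 8 to 0 saves 8 tokens but forfeits the deviator's share of the drop in the planting fund: 3.9/6 × 8 = 5.20.
So the deviation gain is 8 − 5.20 = 2.80, and the fine must be at least 2.80 tokens to wipe it out.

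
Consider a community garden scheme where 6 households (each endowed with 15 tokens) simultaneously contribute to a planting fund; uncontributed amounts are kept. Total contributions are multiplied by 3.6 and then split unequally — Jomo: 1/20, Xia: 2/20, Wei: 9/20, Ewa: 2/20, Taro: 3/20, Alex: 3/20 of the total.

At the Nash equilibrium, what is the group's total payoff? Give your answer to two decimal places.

129.00 tokens

For player j, contributing a unit is worthwhile iff 3.6 × (j's share) ≥ 1, i.e. iff j's share is at least 0.2778.
Wei alone (share 9/20) is above the threshold, contributing 15; the remaining 5 contribute 0. Total contributed: 15.
The planting fund pays out 3.6 × 15 = 54.00 in total (split across the unequal shares, but the aggregate is all that matters for the group sum).
The 5 free-riders keep 15 each, adding 75. Group total = 75 + 54.00 = 129.00.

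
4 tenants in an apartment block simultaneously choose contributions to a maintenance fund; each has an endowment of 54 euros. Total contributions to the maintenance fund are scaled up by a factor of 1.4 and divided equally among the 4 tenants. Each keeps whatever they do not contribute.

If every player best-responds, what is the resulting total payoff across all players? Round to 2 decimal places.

216.00 euros

Each contributed unit returns 1.4/4 = 0.3500 to its contributor — below 1 — so contributing 0 is dominant for every player. At the Nash equilibrium everyone keeps their 54, and the group total is 4 × 54 = 216.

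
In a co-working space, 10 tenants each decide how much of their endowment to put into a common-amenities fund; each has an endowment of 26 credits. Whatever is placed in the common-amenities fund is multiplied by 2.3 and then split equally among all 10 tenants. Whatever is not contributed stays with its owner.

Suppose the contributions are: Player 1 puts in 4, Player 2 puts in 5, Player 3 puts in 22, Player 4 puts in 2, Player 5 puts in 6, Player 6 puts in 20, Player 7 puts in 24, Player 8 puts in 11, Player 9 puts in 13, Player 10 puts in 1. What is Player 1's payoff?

46.84 credits

Total contributed: 4 + 5 + 22 + 2 + 6 + 20 + 24 + 11 + 13 + 1 = 108.
Each receives 2.3 × 108 / 10 = 24.84 from the common-amenities fund.
Player 1 keeps 26 − 4 = 22, so Player 1's payoff is 22 + 24.84 = 46.84.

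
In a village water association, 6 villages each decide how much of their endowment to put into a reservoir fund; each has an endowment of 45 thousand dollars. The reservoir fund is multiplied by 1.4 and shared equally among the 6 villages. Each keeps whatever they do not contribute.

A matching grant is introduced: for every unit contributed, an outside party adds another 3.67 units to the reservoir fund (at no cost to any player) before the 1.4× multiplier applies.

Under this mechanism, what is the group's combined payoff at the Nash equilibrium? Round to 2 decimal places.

1765.26 thousand dollars

With the mechanism, a contributed unit returns 1.4 × 4.67 / 6 = 1.0897 per unit of net cost to the contributor — now above 1 — so contributing fully is weakly dominant for every player.
So the Nash equilibrium is full contribution by all 6; the group earns 1.4 × 4.67 × 270 = 1765.26.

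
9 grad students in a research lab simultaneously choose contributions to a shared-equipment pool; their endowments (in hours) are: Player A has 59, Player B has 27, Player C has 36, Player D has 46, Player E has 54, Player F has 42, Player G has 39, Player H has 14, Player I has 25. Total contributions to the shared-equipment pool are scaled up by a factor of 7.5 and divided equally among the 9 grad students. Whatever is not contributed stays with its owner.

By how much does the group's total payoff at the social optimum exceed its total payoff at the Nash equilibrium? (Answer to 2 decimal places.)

2223.00 hours

The private return per contributed unit is 7.5/9 = 0.8333 < 1 for every player regardless of endowment, so the Nash equilibrium is zero contribution and the group total is Σ E_j = 59 + 27 + 36 + 46 + 54 + 42 + 39 + 14 + 25 = 342.
Each contributed unit returns 7.500 to the group, so the social optimum is full contribution by everyone: group total = 7.500 × 342 = 2565.00.
Efficiency loss = (7.500 − 1) × 342 = 2223.00.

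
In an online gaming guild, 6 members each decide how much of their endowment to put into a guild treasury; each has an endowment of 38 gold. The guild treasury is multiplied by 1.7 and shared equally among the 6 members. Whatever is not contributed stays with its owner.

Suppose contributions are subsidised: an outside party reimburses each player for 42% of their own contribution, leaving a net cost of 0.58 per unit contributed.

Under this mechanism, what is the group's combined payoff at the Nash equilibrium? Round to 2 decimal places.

Even with the mechanism, each unit contributed returns only (1.7/6) / 0.58 = 0.4885 per unit of net cost, so contributing nothing is still dominant.
Everyone keeps their endowment and the group total is 6 × 38 = 228.

228.00 gold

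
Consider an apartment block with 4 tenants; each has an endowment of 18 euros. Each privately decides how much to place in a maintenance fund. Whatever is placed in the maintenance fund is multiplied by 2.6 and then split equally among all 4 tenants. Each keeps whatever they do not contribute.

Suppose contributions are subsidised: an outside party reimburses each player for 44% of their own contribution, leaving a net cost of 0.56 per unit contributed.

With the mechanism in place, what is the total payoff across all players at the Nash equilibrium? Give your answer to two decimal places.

The effective private return per unit is now (2.6/4) / 0.56 = 1.1607 > 1, so every player's dominant strategy flips to full contribution.
So the Nash equilibrium is full contribution by all 4; the group earns 4 × (18 × 0.44 + 2.6 × 18) = 218.88.

218.88 euros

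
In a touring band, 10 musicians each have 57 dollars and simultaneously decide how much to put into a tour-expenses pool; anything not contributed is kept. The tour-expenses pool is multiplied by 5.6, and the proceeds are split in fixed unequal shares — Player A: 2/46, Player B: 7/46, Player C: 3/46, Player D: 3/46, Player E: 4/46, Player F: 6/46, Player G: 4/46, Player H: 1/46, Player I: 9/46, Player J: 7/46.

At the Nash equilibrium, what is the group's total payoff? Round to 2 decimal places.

Player j's private return per contributed unit is 5.6 × (j's share). Contributing is weakly dominant for j when that share is at least 1/5.6 = 0.1786, and contributing 0 is dominant otherwise.
Player I alone (share 9/46) is above the threshold, contributing 57; the remaining 9 contribute 0. Total contributed: 57.
The tour-expenses pool pays out 5.6 × 57 = 319.20 in total (split across the unequal shares, but the aggregate is all that matters for the group sum).
The 9 free-riders keep 57 each, adding 513. Group total = 513 + 319.20 = 832.20.

832.20 dollars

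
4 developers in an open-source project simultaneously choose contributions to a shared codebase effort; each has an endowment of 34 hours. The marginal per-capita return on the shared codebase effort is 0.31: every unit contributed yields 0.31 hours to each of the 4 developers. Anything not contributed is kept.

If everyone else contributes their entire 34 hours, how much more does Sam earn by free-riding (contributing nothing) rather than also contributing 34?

23.46 hours

Switching from a contribution of 34 to 0 lets Sam keep an extra 34 hours, but lowers the shared codebase effort by 34, which costs Sam their own share of that drop: 0.31 × 34 = 10.54.
Net gain = 34 − 10.54 = 23.46. The private return per contributed unit (0.31) is below 1, so free-riding is indeed the best response regardless of what the others do.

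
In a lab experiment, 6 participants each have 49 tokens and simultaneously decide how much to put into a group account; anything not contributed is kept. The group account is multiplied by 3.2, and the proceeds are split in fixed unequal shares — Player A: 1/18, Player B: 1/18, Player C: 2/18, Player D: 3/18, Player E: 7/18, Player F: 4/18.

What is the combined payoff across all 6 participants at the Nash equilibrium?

Each unit j contributes comes back to j as 3.2 × (j's share), so j prefers to contribute only if that share exceeds 1/3.2 = 0.3125; otherwise keeping the unit dominates.
The only share above 0.3125 is Player E's 7/18, contributing 49; the remaining 5 contribute 0. Total contributed: 49.
The group account pays out 3.2 × 49 = 156.80 in total (split across the unequal shares, but the aggregate is all that matters for the group sum).
The 5 free-riders keep 49 each, adding 245. Group total = 245 + 156.80 = 401.80.

401.80 tokens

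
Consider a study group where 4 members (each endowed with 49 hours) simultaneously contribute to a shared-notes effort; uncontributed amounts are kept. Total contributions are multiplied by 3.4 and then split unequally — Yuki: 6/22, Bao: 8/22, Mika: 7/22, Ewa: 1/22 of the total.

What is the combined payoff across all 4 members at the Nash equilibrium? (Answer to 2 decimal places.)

A player with share s gets back 3.4·s per unit contributed, so full contribution is dominant for anyone with s > 1/3.4 = 0.2941 and zero contribution is dominant for anyone below.
Bao and Mika clear that bar, contributing 49 each; the remaining 2 contribute 0. Total contributed: 98.
The shared-notes effort pays out 3.4 × 98 = 333.20 in total (split across the unequal shares, but the aggregate is all that matters for the group sum).
The 2 free-riders keep 49 each, adding 98. Group total = 98 + 333.20 = 431.20.

431.20 hours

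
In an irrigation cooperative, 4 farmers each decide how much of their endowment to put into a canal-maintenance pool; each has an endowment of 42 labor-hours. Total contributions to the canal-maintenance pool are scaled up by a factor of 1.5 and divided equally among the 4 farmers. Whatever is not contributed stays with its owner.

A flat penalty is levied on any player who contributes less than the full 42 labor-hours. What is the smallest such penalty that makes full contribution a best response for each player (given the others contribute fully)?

26.25 labor-hours

Given the others contribute fully, the best deviation is to contribute 0 (any partial contribution still incurs the fine and gives up units whose private return 0.3750 is below 1).
Deviating from 42 to 0 saves 42 labor-hours but forfeits the deviator's share of the drop in the canal-maintenance pool: 1.5/4 × 42 = 15.75.
So the deviation gain is 42 − 15.75 = 26.25, and the fine must be at least 26.25 labor-hours to wipe it out.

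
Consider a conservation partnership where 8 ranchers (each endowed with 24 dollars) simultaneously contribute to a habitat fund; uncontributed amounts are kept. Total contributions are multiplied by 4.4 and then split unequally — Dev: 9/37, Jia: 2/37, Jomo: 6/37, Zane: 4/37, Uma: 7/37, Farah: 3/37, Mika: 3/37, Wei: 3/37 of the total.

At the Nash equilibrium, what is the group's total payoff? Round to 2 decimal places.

273.60 dollars

A player with share s gets back 4.4·s per unit contributed, so full contribution is dominant for anyone with s > 1/4.4 = 0.2273 and zero contribution is dominant for anyone below.
Only Dev (9/37) clears that bar, contributing 24; the remaining 7 contribute 0. Total contributed: 24.
The habitat fund pays out 4.4 × 24 = 105.60 in total (split across the unequal shares, but the aggregate is all that matters for the group sum).
The 7 free-riders keep 24 each, adding 168. Group total = 168 + 105.60 = 273.60.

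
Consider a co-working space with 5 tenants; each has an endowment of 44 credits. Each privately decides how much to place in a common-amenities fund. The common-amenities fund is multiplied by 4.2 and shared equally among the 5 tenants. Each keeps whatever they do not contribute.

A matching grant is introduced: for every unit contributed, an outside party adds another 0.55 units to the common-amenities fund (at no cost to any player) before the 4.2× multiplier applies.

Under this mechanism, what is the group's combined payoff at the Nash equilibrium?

Under the mechanism each unit contributed yields 4.2 × 1.55 / 5 = 1.3020 back to its contributor per unit of net cost, which exceeds 1, making full contribution the dominant choice for everyone.
So the Nash equilibrium is full contribution by all 5; the group earns 4.2 × 1.55 × 220 = 1432.20.

1432.20 credits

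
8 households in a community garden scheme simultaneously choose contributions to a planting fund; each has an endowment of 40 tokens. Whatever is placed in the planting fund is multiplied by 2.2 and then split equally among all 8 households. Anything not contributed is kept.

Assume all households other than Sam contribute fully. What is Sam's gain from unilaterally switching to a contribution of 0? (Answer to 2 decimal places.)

29.00 tokens

Switching from a contribution of 40 to 0 lets Sam keep an extra 40 tokens, but lowers the planting fund by 40, which costs Sam their own share of that drop: 2.2/8 × 40 = 11.00.
Net gain = 40 − 11.00 = 29.00. The private return per contributed unit (0.2750) is below 1, so free-riding is indeed the best response regardless of what the others do.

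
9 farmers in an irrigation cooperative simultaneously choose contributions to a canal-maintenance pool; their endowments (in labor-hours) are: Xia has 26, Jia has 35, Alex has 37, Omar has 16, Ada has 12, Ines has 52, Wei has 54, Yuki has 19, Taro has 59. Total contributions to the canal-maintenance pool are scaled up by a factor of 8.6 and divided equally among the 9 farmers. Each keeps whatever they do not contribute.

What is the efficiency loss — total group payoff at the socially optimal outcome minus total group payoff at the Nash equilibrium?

2356.00 labor-hours

The private return per contributed unit is 8.6/9 = 0.9556 < 1 for every player regardless of endowment, so the Nash equilibrium is zero contribution and the group total is Σ E_j = 26 + 35 + 37 + 16 + 12 + 52 + 54 + 19 + 59 = 310.
Each contributed unit returns 8.600 to the group, so the social optimum is full contribution by everyone: group total = 8.600 × 310 = 2666.00.
Efficiency loss = (8.600 − 1) × 310 = 2356.00.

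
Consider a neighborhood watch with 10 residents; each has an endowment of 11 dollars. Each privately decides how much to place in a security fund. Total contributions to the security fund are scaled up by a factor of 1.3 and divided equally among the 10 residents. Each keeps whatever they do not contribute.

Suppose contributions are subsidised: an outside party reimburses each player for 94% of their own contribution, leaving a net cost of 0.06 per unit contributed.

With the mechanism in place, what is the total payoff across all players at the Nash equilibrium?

246.40 dollars

With the mechanism, a contributed unit returns (1.3/10) / 0.06 = 2.1667 per unit of net cost to the contributor — now above 1 — so contributing fully is weakly dominant for every player.
At the Nash equilibrium everyone contributes 11. Group total payoff = 10 × (11 × 0.94 + 1.3 × 11) = 246.40.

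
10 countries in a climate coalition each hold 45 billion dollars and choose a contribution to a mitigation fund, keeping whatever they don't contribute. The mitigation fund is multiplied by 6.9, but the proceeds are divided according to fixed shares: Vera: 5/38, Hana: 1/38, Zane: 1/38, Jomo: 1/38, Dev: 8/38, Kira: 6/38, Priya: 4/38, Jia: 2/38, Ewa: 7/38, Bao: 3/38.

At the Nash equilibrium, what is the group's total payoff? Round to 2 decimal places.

Each unit j contributes comes back to j as 6.9 × (j's share), so j prefers to contribute only if that share exceeds 1/6.9 = 0.1449; otherwise keeping the unit dominates.
The shares above 0.1449 belong to Dev, Kira and Ewa, contributing 45 each; the remaining 7 contribute 0. Total contributed: 135.
The mitigation fund pays out 6.9 × 135 = 931.50 in total (split across the unequal shares, but the aggregate is all that matters for the group sum).
The 7 free-riders keep 45 each, adding 315. Group total = 315 + 931.50 = 1246.50.

1246.50 billion dollars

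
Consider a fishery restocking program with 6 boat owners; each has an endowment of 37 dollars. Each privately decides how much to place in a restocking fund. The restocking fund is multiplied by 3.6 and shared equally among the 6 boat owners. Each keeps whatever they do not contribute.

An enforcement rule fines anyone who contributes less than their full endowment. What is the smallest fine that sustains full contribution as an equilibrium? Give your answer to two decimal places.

Given the others contribute fully, the best deviation is to contribute 0 (any partial contribution still incurs the fine and gives up units whose private return 0.6000 is below 1).
Deviating from 37 to 0 saves 37 dollars but forfeits the deviator's share of the drop in the restocking fund: 3.6/6 × 37 = 22.20.
So the deviation gain is 37 − 22.20 = 14.80, and the fine must be at least 14.80 dollars to wipe it out.

14.80 dollars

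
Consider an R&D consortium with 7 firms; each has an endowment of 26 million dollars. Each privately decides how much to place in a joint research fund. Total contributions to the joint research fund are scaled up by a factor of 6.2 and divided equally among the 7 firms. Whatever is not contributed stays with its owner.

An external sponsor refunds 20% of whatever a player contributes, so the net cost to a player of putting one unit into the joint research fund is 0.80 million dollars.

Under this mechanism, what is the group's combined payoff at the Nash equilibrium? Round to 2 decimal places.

1164.80 million dollars

The effective private return per unit is now (6.2/7) / 0.80 = 1.1071 > 1, so every player's dominant strategy flips to full contribution.
So the Nash equilibrium is full contribution by all 7; the group earns 7 × (26 × 0.20 + 6.2 × 26) = 1164.80.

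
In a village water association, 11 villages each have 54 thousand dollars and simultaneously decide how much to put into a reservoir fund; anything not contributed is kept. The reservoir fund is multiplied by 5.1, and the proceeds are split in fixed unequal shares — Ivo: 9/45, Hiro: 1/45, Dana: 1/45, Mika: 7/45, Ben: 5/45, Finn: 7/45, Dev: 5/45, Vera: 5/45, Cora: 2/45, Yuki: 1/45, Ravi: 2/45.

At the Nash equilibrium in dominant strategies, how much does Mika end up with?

Each unit j contributes comes back to j as 5.1 × (j's share), so j prefers to contribute only if that share exceeds 1/5.1 = 0.1961; otherwise keeping the unit dominates.
The only share above 0.1961 is Ivo's 9/45, contributing 54; the remaining 10 contribute 0. Total contributed: 54.
Mika keeps 54 and receives 5.1 × 54 × 7/45 = 42.84 from the reservoir fund, for a payoff of 96.84.

96.84 thousand dollars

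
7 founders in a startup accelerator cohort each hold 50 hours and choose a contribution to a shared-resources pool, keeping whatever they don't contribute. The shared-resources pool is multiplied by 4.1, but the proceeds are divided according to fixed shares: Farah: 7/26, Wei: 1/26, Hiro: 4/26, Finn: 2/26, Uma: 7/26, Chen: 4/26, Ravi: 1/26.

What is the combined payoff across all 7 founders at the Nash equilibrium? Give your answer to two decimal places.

For player j, contributing a unit is worthwhile iff 4.1 × (j's share) ≥ 1, i.e. iff j's share is at least 0.2439.
Farah and Uma clear that bar, contributing 50 each; the remaining 5 contribute 0. Total contributed: 100.
The shared-resources pool pays out 4.1 × 100 = 410.00 in total (split across the unequal shares, but the aggregate is all that matters for the group sum).
The 5 free-riders keep 50 each, adding 250. Group total = 250 + 410.00 = 660.00.

660.00 hours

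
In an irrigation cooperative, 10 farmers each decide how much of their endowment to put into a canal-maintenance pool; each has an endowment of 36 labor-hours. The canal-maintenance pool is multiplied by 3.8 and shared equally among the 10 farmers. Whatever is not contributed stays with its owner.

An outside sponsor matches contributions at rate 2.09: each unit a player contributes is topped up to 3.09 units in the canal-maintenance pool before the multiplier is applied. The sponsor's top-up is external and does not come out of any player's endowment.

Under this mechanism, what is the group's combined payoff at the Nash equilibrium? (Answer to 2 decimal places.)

4227.12 labor-hours

With the mechanism, a contributed unit returns 3.8 × 3.09 / 10 = 1.1742 per unit of net cost to the contributor — now above 1 — so contributing fully is weakly dominant for every player.
At the Nash equilibrium everyone contributes 36. Group total payoff = 3.8 × 3.09 × 360 = 4227.12.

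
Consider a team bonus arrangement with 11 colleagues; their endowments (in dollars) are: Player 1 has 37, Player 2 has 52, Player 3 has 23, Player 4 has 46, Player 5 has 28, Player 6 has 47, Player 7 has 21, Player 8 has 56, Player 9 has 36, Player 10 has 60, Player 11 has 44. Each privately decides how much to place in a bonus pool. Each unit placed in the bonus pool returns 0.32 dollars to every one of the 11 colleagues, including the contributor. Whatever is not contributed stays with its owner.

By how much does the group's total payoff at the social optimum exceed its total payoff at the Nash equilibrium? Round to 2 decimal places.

The private return per contributed unit is 0.32 < 1 for everyone, so the Nash equilibrium is zero contribution and the group total is Σ E_j = 37 + 52 + 23 + 46 + 28 + 47 + 21 + 56 + 36 + 60 + 44 = 450.
Each contributed unit returns 3.520 to the group, so the social optimum is full contribution by everyone: group total = 3.520 × 450 = 1584.00.
Efficiency loss = (3.520 − 1) × 450 = 1134.00.

1134.00 dollars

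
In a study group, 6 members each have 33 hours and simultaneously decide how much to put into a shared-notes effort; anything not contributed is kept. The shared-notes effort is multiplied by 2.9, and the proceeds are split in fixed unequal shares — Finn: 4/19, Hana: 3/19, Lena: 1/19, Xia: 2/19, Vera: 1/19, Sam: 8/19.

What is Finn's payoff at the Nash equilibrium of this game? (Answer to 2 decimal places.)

Each unit j contributes comes back to j as 2.9 × (j's share), so j prefers to contribute only if that share exceeds 1/2.9 = 0.3448; otherwise keeping the unit dominates.
The only share above 0.3448 is Sam's 8/19, contributing 33; the remaining 5 contribute 0. Total contributed: 33.
Finn keeps 33 and receives 2.9 × 33 × 4/19 = 20.15 from the shared-notes effort, for a payoff of 53.15.

53.15 hours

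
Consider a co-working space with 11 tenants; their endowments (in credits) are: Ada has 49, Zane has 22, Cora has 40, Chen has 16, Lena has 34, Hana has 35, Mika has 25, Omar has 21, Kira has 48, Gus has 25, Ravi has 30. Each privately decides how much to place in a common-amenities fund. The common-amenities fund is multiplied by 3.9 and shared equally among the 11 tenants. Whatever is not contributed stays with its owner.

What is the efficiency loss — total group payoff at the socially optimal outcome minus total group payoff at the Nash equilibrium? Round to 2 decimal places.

1000.50 credits

The private return per contributed unit is 3.9/11 = 0.3545 < 1 for every player regardless of endowment, so the Nash equilibrium is zero contribution and the group total is Σ E_j = 49 + 22 + 40 + 16 + 34 + 35 + 25 + 21 + 48 + 25 + 30 = 345.
Each contributed unit returns 3.900 to the group, so the social optimum is full contribution by everyone: group total = 3.900 × 345 = 1345.50.
Efficiency loss = (3.900 − 1) × 345 = 1000.50.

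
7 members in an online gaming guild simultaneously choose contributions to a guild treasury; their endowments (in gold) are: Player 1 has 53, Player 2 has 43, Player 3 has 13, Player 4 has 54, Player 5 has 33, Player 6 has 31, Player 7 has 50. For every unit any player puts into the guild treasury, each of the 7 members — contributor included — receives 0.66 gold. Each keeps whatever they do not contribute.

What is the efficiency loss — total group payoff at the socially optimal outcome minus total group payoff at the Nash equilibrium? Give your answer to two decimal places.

The private return per contributed unit is 0.66 < 1 for everyone, so the Nash equilibrium is zero contribution and the group total is Σ E_j = 53 + 43 + 13 + 54 + 33 + 31 + 50 = 277.
Each contributed unit returns 4.620 to the group, so the social optimum is full contribution by everyone: group total = 4.620 × 277 = 1279.74.
Efficiency loss = (4.620 − 1) × 277 = 1002.74.

1002.74 gold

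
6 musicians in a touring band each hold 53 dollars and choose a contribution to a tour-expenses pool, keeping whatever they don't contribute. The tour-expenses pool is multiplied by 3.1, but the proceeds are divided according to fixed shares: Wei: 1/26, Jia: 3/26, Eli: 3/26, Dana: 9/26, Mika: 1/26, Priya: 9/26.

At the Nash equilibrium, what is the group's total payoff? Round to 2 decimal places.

540.60 dollars

Each unit j contributes comes back to j as 3.1 × (j's share), so j prefers to contribute only if that share exceeds 1/3.1 = 0.3226; otherwise keeping the unit dominates.
The shares above 0.3226 belong to Dana and Priya, contributing 53 each; the remaining 4 contribute 0. Total contributed: 106.
The tour-expenses pool pays out 3.1 × 106 = 328.60 in total (split across the unequal shares, but the aggregate is all that matters for the group sum).
The 4 free-riders keep 53 each, adding 212. Group total = 212 + 328.60 = 540.60.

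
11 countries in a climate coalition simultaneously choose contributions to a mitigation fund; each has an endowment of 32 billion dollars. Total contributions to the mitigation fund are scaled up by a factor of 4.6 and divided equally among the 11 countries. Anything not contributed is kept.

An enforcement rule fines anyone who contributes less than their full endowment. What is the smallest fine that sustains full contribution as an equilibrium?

Given the others contribute fully, the best deviation is to contribute 0 (any partial contribution still incurs the fine and gives up units whose private return 0.4182 is below 1).
Deviating from 32 to 0 saves 32 billion dollars but forfeits the deviator's share of the drop in the mitigation fund: 4.6/11 × 32 = 13.38.
So the deviation gain is 32 − 13.38 = 18.62, and the fine must be at least 18.62 billion dollars to wipe it out.

18.62 billion dollars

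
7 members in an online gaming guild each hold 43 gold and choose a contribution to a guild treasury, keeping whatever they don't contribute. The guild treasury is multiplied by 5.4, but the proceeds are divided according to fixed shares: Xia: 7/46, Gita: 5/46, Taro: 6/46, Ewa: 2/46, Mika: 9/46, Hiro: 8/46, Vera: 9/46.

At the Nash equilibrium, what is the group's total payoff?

Player j's private return per contributed unit is 5.4 × (j's share). Contributing is weakly dominant for j when that share is at least 1/5.4 = 0.1852, and contributing 0 is dominant otherwise.
Mika and Vera clear that bar, contributing 43 each; the remaining 5 contribute 0. Total contributed: 86.
The guild treasury pays out 5.4 × 86 = 464.40 in total (split across the unequal shares, but the aggregate is all that matters for the group sum).
The 5 free-riders keep 43 each, adding 215. Group total = 215 + 464.40 = 679.40.

679.40 gold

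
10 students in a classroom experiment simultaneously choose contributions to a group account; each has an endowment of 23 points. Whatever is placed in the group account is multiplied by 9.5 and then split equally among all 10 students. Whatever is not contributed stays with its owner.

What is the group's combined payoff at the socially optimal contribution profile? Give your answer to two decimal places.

Each contributed unit returns 9.500 to the group as a whole (0.9500 to each of 10 players), which exceeds 1, so the social optimum is full contribution: group total = 9.500 × 230 = 2185.00.

2185.00 points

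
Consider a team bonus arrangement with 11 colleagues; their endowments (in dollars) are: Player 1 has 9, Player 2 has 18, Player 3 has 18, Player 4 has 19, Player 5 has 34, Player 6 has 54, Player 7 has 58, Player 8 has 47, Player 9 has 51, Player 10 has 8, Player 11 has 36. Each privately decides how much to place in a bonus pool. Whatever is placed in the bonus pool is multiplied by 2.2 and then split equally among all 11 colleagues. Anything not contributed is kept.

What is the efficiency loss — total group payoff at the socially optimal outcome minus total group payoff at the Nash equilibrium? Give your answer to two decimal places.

The private return per contributed unit is 2.2/11 = 0.2000 < 1 for every player regardless of endowment, so the Nash equilibrium is zero contribution and the group total is Σ E_j = 9 + 18 + 18 + 19 + 34 + 54 + 58 + 47 + 51 + 8 + 36 = 352.
Each contributed unit returns 2.200 to the group, so the social optimum is full contribution by everyone: group total = 2.200 × 352 = 774.40.
Efficiency loss = (2.200 − 1) × 352 = 422.40.

422.40 dollars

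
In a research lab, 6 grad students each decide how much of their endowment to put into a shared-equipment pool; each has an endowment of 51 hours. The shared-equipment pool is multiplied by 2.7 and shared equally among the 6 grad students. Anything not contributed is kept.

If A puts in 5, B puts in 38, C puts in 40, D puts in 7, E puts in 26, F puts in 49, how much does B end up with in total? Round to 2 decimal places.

Total contributed: 5 + 38 + 40 + 7 + 26 + 49 = 165.
Each receives 2.7 × 165 / 6 = 74.25 from the shared-equipment pool.
B keeps 51 − 38 = 13, so B's payoff is 13 + 74.25 = 87.25.

87.25 hours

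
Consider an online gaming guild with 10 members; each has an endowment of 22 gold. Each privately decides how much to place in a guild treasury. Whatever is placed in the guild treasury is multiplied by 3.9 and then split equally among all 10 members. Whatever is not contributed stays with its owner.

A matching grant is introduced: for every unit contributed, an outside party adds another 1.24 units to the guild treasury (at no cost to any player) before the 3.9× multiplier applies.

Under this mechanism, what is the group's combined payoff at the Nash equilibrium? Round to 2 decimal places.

220.00 gold

With the mechanism, a contributed unit returns 3.9 × 2.24 / 10 = 0.8736 per unit of net cost — still below 1 — so contributing 0 remains dominant for every player.
Everyone keeps their endowment and the group total is 10 × 22 = 220.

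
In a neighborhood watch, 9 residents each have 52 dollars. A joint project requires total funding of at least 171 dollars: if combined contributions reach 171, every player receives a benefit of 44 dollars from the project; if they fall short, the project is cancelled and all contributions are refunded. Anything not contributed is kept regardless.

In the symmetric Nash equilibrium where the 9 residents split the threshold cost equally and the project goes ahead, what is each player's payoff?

77 dollars

Equal share of the threshold: 171/9 = 19.
At this profile no one gains by cutting their contribution: any cut drops the total below 171, the project is cancelled, contributions are refunded, and the deviator ends with 52, which is less than 52 − 19 + 44 = 77. Contributing more than 19 just wastes the excess. So contributing exactly 19 is a best response.
Each player's payoff: 52 − 19 + 44 = 77.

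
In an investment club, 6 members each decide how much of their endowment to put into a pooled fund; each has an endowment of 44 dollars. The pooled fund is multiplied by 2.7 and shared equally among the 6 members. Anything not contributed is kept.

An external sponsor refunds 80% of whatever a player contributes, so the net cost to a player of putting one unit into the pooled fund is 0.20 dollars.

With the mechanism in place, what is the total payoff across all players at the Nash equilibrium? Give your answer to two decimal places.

924.00 dollars

The effective private return per unit is now (2.7/6) / 0.20 = 2.2500 > 1, so every player's dominant strategy flips to full contribution.
At the Nash equilibrium everyone contributes 44. Group total payoff = 6 × (44 × 0.80 + 2.7 × 44) = 924.00.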